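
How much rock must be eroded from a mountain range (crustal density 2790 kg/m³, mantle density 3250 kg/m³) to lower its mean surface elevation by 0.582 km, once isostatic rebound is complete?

Net drop Δ = e − u = e − e ρ_c/ρ_m = e (ρ_m − ρ_c)/ρ_m.
e = Δ ρ_m/(ρ_m − ρ_c) = 0.582 km × 3250/460 = 4.11 km.

4.11 km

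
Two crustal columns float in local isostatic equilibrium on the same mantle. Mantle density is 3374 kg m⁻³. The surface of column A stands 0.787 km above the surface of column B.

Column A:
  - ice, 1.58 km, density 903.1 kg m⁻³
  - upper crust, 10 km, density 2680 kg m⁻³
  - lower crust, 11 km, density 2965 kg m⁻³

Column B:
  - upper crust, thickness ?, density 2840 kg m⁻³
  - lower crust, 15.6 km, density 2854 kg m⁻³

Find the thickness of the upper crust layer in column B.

Take the compensation level at the base of the deeper column (depth z_c below the surface of column A) and equate Σ ρ_i t_i down to z_c; mantle fills any gap and the z_c terms cancel.
Column A: 1.58×903.1 + 10×2680 + 11×2965 + (z_c − 22.58)×3374
Column B: 0.787×0 + x×2840 + 15.6×2854 + (z_c − 0.787 − 15.6 − x)×3374
The z_c×3374 term appears on both sides and cancels. Collect the known terms of each column as K = Σ(ρt)_known − 3374 × (depth of known layers): K_A = 60841.898 − 3374×22.58 = −15343.022; K_B = 44522.4 − 3374×(0.787 + 15.6) = −10767.338.
Balance: K_A = K_B − x×(3374 − 2840), so x = (K_B − K_A)/(3374 − 2840) = 4575.68/534 = 8.57 km.

8.57 km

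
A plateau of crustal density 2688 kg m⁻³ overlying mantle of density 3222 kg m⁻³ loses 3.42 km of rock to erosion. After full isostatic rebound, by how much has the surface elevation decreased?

Rebound u = e ρ_c/ρ_m = 3.42 km × 2688/3222 = 2.853 km.
Net surface drop = e − u = 3.42 km − 2.853 km = e (ρ_m − ρ_c)/ρ_m = 0.567 km.

0.567 km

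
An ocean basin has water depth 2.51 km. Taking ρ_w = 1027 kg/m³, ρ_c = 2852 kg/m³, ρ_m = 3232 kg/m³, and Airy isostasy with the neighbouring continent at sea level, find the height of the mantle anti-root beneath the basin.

12.1 km

For local isostatic compensation: replacing crust with seawater at the top is compensated by replacing crust with mantle at the base: d (ρ_c − ρ_w) = a (ρ_m − ρ_c).
a = d (ρ_c − ρ_w)/(ρ_m − ρ_c) = 2.51 km × 1825/380 = 12.1 km.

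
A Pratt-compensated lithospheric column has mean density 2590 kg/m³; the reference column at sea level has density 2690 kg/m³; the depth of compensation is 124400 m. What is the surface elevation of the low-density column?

4800 m

ρ_ref D = ρ (D + h) → h = D (ρ_ref − ρ)/ρ.
h = 124400 m × (2690 − 2590)/2590 = 4800 m.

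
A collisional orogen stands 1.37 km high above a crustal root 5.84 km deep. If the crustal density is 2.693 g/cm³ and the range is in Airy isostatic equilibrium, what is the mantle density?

Airy balance: ρ_c h = (ρ_m − ρ_c) r → ρ_m = ρ_c (1 + h/r).
ρ_m = 2.693 × (1 + 1.37 km/5.84 km) = 3.32 g/cm³.

3.32 g/cm³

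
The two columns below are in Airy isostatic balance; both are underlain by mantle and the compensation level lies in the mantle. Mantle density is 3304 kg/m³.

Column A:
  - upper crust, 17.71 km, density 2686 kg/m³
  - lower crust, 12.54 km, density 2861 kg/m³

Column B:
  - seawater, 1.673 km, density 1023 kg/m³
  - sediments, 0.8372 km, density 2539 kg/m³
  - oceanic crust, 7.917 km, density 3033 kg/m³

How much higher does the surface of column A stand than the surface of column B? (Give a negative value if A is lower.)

For any compensation level in the mantle, the mantle terms cancel and isostasy reduces to e = (Σt_A − Σt_B) − (Σ(ρt)_A − Σ(ρt)_B) / ρ_m.
Σt_A = 30.25 km; Σt_B = 10.4272 km; Σ(ρt)_A = 83446; Σ(ρt)_B = 27849.3908 (in km·kg/m³).
e = (30.25 − 10.4272) − (83446 − 27849.3908) / 3304 = 3 km.

3 km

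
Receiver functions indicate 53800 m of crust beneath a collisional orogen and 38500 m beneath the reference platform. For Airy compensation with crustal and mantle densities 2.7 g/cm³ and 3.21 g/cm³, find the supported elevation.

Excess crust Δ = 53800 m − 38500 m = 15300 m, split between elevation h and root r with h + r = Δ.
Airy balance ρ_c h = (ρ_m − ρ_c) r gives r = h ρ_c/(ρ_m − ρ_c), so h (1 + ρ_c/(ρ_m − ρ_c)) = Δ, i.e. h = Δ (ρ_m − ρ_c)/ρ_m.
h = 15300 m × 0.51/3.21 = 2430 m.

2430 m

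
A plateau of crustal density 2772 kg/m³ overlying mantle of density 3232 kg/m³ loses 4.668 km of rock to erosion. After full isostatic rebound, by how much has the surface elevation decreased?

Rebound u = e ρ_c/ρ_m = 4.668 km × 2772/3232 = 4.004 km.
Net surface drop = e − u = 4.668 km − 4.004 km = e (ρ_m − ρ_c)/ρ_m = 0.664 km.

0.664 km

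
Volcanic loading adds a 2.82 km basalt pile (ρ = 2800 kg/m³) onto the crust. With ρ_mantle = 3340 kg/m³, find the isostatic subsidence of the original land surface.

Subaerial loading: s = t ρ_load / ρ_m.
s = 2.82 km × 2800/3340 = 2.36 km.

2.36 km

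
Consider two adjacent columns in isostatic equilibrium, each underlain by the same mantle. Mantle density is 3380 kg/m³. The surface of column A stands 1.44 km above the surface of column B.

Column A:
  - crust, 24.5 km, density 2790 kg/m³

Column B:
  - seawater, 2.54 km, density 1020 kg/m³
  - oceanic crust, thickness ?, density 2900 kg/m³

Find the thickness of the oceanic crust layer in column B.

Take the compensation level at the base of the deeper column (depth z_c below the surface of column A) and equate Σ ρ_i t_i down to z_c; mantle fills any gap and the z_c terms cancel.
Column A: 24.5×2790 + (z_c − 24.5)×3380
Column B: 1.44×0 + 2.54×1020 + x×2900 + (z_c − 1.44 − 2.54 − x)×3380
The z_c×3380 term appears on both sides and cancels. Collect the known terms of each column as K = Σ(ρt)_known − 3380 × (depth of known layers): K_A = 68355 − 3380×24.5 = −14455; K_B = 2590.8 − 3380×(1.44 + 2.54) = −10861.6.
Balance: K_A = K_B − x×(3380 − 2900), so x = (K_B − K_A)/(3380 − 2900) = 3593.4/480 = 7.49 km.

7.49 km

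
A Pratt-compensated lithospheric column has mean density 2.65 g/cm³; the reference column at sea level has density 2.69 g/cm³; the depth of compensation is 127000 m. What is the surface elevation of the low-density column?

1920 m

ρ_ref D = ρ (D + h) → h = D (ρ_ref − ρ)/ρ.
h = 127000 m × (2.69 − 2.65)/2.65 = 1920 m.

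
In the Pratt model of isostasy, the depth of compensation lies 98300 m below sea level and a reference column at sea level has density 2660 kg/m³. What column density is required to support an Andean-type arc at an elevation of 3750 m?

2560 kg/m³

Pratt balance: ρ_ref D = ρ (D + h).
ρ = ρ_ref D/(D + h) = 2660 × 98300 m/(98300 m + 3750 m) = 2560 kg/m³.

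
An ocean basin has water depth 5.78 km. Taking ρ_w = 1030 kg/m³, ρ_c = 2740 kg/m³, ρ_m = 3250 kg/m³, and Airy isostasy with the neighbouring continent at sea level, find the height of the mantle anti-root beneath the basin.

19.4 km

Equating mass per unit area of the two columns: replacing crust with seawater at the top is compensated by replacing crust with mantle at the base: d (ρ_c − ρ_w) = a (ρ_m − ρ_c).
a = d (ρ_c − ρ_w)/(ρ_m − ρ_c) = 5.78 km × 1710/510 = 19.4 km.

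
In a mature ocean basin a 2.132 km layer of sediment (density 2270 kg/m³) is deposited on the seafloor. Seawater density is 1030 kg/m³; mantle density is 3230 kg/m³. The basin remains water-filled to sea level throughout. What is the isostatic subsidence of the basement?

1.2 km

Submarine loading: the sediment displaces seawater, and the subsidence is in turn flooded, so s (ρ_m − ρ_w) = t (ρ_sed − ρ_w).
s = 2.132 km × (2270 − 1030) / (3230 − 1030) = 1.2 km.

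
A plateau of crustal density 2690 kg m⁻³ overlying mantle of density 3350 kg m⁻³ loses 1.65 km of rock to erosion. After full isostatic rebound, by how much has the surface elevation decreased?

0.325 km

Rebound u = e ρ_c/ρ_m = 1.65 km × 2690/3350 = 1.325 km.
Net surface drop = e − u = 1.65 km − 1.325 km = e (ρ_m − ρ_c)/ρ_m = 0.325 km.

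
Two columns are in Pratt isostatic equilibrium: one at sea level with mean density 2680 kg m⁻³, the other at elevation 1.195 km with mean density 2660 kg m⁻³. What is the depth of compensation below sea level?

159 km

ρ_ref D = ρ (D + h) → D (ρ_ref − ρ) = ρ h.
D = ρ h/(ρ_ref − ρ) = 2660 × 1.195 km/(2680 − 2660) = 159 km.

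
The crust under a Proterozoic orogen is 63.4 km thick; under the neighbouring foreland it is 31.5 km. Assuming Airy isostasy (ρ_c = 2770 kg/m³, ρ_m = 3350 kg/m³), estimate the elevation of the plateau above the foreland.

Excess crust Δ = 63.4 km − 31.5 km = 31.9 km, split between elevation h and root r with h + r = Δ.
Airy balance ρ_c h = (ρ_m − ρ_c) r gives r = h ρ_c/(ρ_m − ρ_c), so h (1 + ρ_c/(ρ_m − ρ_c)) = Δ, i.e. h = Δ (ρ_m − ρ_c)/ρ_m.
h = 31.9 km × 580/3350 = 5.52 km.

5.52 km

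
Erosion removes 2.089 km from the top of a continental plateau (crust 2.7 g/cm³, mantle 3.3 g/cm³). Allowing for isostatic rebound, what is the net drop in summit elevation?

0.38 km

Rebound u = e ρ_c/ρ_m = 2.089 km × 2.7/3.3 = 1.709 km.
Net surface drop = e − u = 2.089 km − 1.709 km = e (ρ_m − ρ_c)/ρ_m = 0.38 km.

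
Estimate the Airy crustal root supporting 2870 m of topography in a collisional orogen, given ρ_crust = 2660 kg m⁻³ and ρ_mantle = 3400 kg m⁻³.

10300 m

Balancing pressure at the compensation depth: the weight of the topography is balanced by the buoyancy of the root, ρ_c h = (ρ_m − ρ_c) r.
r = h · ρ_c / (ρ_m − ρ_c) = 2870 m × 2660 / (3400 − 2660) = 10300 m.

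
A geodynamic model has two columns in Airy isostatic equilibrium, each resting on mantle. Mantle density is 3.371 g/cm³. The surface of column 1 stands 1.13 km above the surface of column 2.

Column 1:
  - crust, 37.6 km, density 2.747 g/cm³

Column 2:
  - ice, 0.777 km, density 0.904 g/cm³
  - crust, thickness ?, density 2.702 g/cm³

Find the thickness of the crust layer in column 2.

Take the compensation level at the base of the deeper column (depth z_c below the surface of column 1) and equate Σ ρ_i t_i down to z_c; mantle fills any gap and the z_c terms cancel.
Column 1: 37.6×2.747 + (z_c − 37.6)×3.371
Column 2: 1.13×0 + 0.777×0.904 + x×2.702 + (z_c − 1.13 − 0.777 − x)×3.371
The z_c×3.371 term appears on both sides and cancels. Collect the known terms of each column as K = Σ(ρt)_known − 3.371 × (depth of known layers): K_1 = 103.2872 − 3.371×37.6 = −23.4624; K_2 = 0.702408 − 3.371×(1.13 + 0.777) = −5.726089.
Balance: K_1 = K_2 − x×(3.371 − 2.702), so x = (K_2 − K_1)/(3.371 − 2.702) = 17.7363/0.669 = 26.5 km.

26.5 km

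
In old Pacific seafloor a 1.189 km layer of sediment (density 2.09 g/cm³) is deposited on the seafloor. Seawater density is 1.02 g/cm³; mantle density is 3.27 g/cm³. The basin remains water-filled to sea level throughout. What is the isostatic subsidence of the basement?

Submarine loading: the sediment displaces seawater, and the subsidence is in turn flooded, so s (ρ_m − ρ_w) = t (ρ_sed − ρ_w).
s = 1.189 km × (2.09 − 1.02) / (3.27 − 1.02) = 0.565 km.

0.565 km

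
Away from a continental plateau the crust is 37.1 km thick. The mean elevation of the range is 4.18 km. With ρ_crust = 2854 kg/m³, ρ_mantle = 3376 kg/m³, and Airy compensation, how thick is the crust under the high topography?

Root depth r = h ρ_c / (ρ_m − ρ_c) = 4.18 km × 2854 / 522 = 22.85 km.
Total thickness = T + h + r = 37.1 km + 4.18 km + 22.85 km = 64.1 km.

64.1 km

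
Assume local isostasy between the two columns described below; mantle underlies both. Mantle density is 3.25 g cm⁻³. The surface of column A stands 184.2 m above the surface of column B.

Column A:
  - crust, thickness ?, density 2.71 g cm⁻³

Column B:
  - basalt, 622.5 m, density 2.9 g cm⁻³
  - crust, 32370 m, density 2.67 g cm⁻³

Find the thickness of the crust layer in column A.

Take the compensation level at the base of the deeper column (depth z_c below the surface of column A) and equate Σ ρ_i t_i down to z_c; mantle fills any gap and the z_c terms cancel.
Column A: x×2.71 + (z_c − 0 − x)×3.25
Column B: 184.2×0 + 622.5×2.9 + 32370×2.67 + (z_c − 184.2 − 32992.5)×3.25
The z_c×3.25 term appears on both sides and cancels. Collect the known terms of each column as K = Σ(ρt)_known − 3.25 × (depth of known layers): K_A = 0 − 3.25×0 = 0; K_B = 88233.15 − 3.25×(184.2 + 32992.5) = −19591.125.
Balance: K_A − x×(3.25 − 2.71) = K_B, so x = (K_A − K_B)/(3.25 − 2.71) = 19591.1/0.54 = 36300 m.

36300 m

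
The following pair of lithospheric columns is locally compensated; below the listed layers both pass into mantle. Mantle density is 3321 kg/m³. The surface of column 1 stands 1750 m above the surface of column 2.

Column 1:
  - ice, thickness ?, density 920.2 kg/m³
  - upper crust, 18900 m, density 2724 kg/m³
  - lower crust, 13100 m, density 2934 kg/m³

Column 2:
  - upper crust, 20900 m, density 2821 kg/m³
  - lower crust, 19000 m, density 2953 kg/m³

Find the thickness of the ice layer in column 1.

2870 m

Take the compensation level at the base of the deeper column (depth z_c below the surface of column 1) and equate Σ ρ_i t_i down to z_c; mantle fills any gap and the z_c terms cancel.
Column 1: x×920.2 + 18900×2724 + 13100×2934 + (z_c − 32000 − x)×3321
Column 2: 1750×0 + 20900×2821 + 19000×2953 + (z_c − 1750 − 39900)×3321
The z_c×3321 term appears on both sides and cancels. Collect the known terms of each column as K = Σ(ρt)_known − 3321 × (depth of known layers): K_1 = 89919000 − 3321×32000 = −16353000; K_2 = 115065900 − 3321×(1750 + 39900) = −23253750.
Balance: K_1 − x×(3321 − 920.2) = K_2, so x = (K_1 − K_2)/(3321 − 920.2) = 6900750/2400.8 = 2870 m.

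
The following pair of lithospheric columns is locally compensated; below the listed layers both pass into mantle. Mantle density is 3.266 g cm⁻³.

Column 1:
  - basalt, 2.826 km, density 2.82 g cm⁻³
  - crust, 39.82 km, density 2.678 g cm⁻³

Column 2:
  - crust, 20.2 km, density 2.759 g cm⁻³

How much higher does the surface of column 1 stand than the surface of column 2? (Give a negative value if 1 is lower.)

4.42 km

For any compensation level in the mantle, the mantle terms cancel and isostasy reduces to e = (Σt_1 − Σt_2) − (Σ(ρt)_1 − Σ(ρt)_2) / ρ_m.
Σt_1 = 42.646 km; Σt_2 = 20.2 km; Σ(ρt)_1 = 114.60728; Σ(ρt)_2 = 55.7318 (in km·g cm⁻³).
e = (42.646 − 20.2) − (114.60728 − 55.7318) / 3.266 = 4.42 km.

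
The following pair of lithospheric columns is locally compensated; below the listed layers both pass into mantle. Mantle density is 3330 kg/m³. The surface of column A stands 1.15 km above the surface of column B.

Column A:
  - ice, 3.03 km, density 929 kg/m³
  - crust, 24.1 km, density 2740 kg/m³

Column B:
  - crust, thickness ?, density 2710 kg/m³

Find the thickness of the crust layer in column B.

28.5 km

Take the compensation level at the base of the deeper column (depth z_c below the surface of column A) and equate Σ ρ_i t_i down to z_c; mantle fills any gap and the z_c terms cancel.
Column A: 3.03×929 + 24.1×2740 + (z_c − 27.13)×3330
Column B: 1.15×0 + x×2710 + (z_c − 1.15 − 0 − x)×3330
The z_c×3330 term appears on both sides and cancels. Collect the known terms of each column as K = Σ(ρt)_known − 3330 × (depth of known layers): K_A = 68848.87 − 3330×27.13 = −21494.03; K_B = 0 − 3330×(1.15 + 0) = −3829.5.
Balance: K_A = K_B − x×(3330 − 2710), so x = (K_B − K_A)/(3330 − 2710) = 17664.5/620 = 28.5 km.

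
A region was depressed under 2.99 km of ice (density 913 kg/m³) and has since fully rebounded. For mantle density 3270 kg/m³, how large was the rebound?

Removing the load lets mantle flow back in; uplift u satisfies ρ_ice t = ρ_m u.
u = t ρ_ice/ρ_m = 2.99 km × 913/3270 = 0.835 km.

0.835 km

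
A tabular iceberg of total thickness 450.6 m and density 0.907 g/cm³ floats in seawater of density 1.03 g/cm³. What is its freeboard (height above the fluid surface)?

Floating equilibrium: submerged depth d = t ρ_obj/ρ_fluid = 450.6 m × 0.907/1.03 = 396.8 m.
Freeboard = t − d = 450.6 m − 396.8 m = 53.8 m.

53.8 m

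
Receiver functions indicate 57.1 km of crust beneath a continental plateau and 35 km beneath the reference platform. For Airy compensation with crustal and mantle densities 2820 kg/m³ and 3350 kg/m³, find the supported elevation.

Excess crust Δ = 57.1 km − 35 km = 22.1 km, split between elevation h and root r with h + r = Δ.
Airy balance ρ_c h = (ρ_m − ρ_c) r gives r = h ρ_c/(ρ_m − ρ_c), so h (1 + ρ_c/(ρ_m − ρ_c)) = Δ, i.e. h = Δ (ρ_m − ρ_c)/ρ_m.
h = 22.1 km × 530/3350 = 3.5 km.

3.5 km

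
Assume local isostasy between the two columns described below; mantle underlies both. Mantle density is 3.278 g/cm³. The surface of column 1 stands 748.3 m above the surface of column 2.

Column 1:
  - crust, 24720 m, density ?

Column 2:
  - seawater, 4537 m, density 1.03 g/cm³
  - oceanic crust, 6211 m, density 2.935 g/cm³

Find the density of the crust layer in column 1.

2.68 g/cm³

Take the compensation level at the base of the deeper column (depth z_c below the surface of column 1) and equate Σ ρ_i t_i down to z_c; mantle fills any gap and the z_c terms cancel.
Column 1: 24720×ρ + (z_c − 24720)×3.278
Column 2: 748.3×0 + 4537×1.03 + 6211×2.935 + (z_c − 748.3 − 10748)×3.278
The z_c×3.278 term appears on both sides and cancels. Collect the known terms of each column as K = Σ(ρt)_known − 3.278 × (depth of known layers): K_1 = 0 − 3.278×24720 = −81032.16; K_2 = 22902.395 − 3.278×(748.3 + 10748) = −14782.4764.
Balance: K_1 + 24720×ρ = K_2, so ρ = (K_2 − K_1)/24720 = 66249.7/24720 = 2.68 g/cm³.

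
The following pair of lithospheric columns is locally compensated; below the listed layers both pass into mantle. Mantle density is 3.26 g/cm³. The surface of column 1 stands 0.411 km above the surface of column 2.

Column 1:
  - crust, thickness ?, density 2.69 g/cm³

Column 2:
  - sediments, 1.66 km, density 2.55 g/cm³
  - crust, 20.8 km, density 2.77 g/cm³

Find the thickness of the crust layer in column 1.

22.3 km

Take the compensation level at the base of the deeper column (depth z_c below the surface of column 1) and equate Σ ρ_i t_i down to z_c; mantle fills any gap and the z_c terms cancel.
Column 1: x×2.69 + (z_c − 0 − x)×3.26
Column 2: 0.411×0 + 1.66×2.55 + 20.8×2.77 + (z_c − 0.411 − 22.46)×3.26
The z_c×3.26 term appears on both sides and cancels. Collect the known terms of each column as K = Σ(ρt)_known − 3.26 × (depth of known layers): K_1 = 0 − 3.26×0 = 0; K_2 = 61.849 − 3.26×(0.411 + 22.46) = −12.71046.
Balance: K_1 − x×(3.26 − 2.69) = K_2, so x = (K_1 − K_2)/(3.26 − 2.69) = 12.7105/0.57 = 22.3 km.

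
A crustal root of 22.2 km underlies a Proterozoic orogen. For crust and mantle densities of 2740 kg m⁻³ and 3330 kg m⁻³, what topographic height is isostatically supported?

4.78 km

By Archimedes' principle applied to the lithosphere: ρ_c h = (ρ_m − ρ_c) r.
h = r (ρ_m − ρ_c) / ρ_c = 22.2 km × (3330 − 2740) / 2740 = 4.78 km.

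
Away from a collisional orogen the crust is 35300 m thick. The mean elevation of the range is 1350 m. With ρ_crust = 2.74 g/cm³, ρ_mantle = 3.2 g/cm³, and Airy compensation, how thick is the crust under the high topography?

44700 m

Root depth r = h ρ_c / (ρ_m − ρ_c) = 1350 m × 2.74 / 0.46 = 8041 m.
Total thickness = T + h + r = 35300 m + 1350 m + 8041 m = 44700 m.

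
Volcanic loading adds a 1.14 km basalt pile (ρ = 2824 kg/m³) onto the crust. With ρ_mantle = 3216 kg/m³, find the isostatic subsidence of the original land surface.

Subaerial loading: s = t ρ_load / ρ_m.
s = 1.14 km × 2824/3216 = 1 km.

1 km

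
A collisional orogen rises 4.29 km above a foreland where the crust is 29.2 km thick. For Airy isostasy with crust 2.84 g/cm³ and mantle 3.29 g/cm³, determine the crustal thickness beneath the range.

60.6 km

Root depth r = h ρ_c / (ρ_m − ρ_c) = 4.29 km × 2.84 / 0.45 = 27.07 km.
Total thickness = T + h + r = 29.2 km + 4.29 km + 27.07 km = 60.6 km.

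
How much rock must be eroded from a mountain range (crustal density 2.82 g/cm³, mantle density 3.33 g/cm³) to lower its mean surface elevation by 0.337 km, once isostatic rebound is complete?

2.2 km

Net drop Δ = e − u = e − e ρ_c/ρ_m = e (ρ_m − ρ_c)/ρ_m.
e = Δ ρ_m/(ρ_m − ρ_c) = 0.337 km × 3.33/0.51 = 2.2 km.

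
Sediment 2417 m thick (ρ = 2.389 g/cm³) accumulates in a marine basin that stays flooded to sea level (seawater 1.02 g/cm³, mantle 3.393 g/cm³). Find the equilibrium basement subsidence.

1390 m

Submarine loading: the sediment displaces seawater, and the subsidence is in turn flooded, so s (ρ_m − ρ_w) = t (ρ_sed − ρ_w).
s = 2417 m × (2.389 − 1.02) / (3.393 − 1.02) = 1390 m.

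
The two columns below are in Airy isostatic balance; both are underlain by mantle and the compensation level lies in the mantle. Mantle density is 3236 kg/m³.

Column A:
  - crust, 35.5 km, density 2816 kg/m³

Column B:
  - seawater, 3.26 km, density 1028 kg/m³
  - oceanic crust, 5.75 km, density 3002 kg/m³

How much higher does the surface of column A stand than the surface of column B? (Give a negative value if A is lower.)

1.97 km

For any compensation level in the mantle, the mantle terms cancel and isostasy reduces to e = (Σt_A − Σt_B) − (Σ(ρt)_A − Σ(ρt)_B) / ρ_m.
Σt_A = 35.5 km; Σt_B = 9.01 km; Σ(ρt)_A = 99968; Σ(ρt)_B = 20612.78 (in km·kg/m³).
e = (35.5 − 9.01) − (99968 − 20612.78) / 3236 = 1.97 km.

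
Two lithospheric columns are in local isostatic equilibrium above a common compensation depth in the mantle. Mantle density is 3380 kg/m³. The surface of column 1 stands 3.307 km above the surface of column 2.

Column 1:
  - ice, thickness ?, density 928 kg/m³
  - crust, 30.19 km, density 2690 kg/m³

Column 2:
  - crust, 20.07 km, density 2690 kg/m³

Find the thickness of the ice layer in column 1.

Take the compensation level at the base of the deeper column (depth z_c below the surface of column 1) and equate Σ ρ_i t_i down to z_c; mantle fills any gap and the z_c terms cancel.
Column 1: x×928 + 30.19×2690 + (z_c − 30.19 − x)×3380
Column 2: 3.307×0 + 20.07×2690 + (z_c − 3.307 − 20.07)×3380
The z_c×3380 term appears on both sides and cancels. Collect the known terms of each column as K = Σ(ρt)_known − 3380 × (depth of known layers): K_1 = 81211.1 − 3380×30.19 = −20831.1; K_2 = 53988.3 − 3380×(3.307 + 20.07) = −25025.96.
Balance: K_1 − x×(3380 − 928) = K_2, so x = (K_1 − K_2)/(3380 − 928) = 4194.86/2452 = 1.71 km.

1.71 km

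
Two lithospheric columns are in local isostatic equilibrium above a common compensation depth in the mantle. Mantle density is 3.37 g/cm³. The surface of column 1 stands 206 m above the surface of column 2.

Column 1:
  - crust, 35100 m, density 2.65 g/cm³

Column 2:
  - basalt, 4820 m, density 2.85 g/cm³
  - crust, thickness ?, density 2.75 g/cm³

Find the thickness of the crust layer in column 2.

35600 m

Take the compensation level at the base of the deeper column (depth z_c below the surface of column 1) and equate Σ ρ_i t_i down to z_c; mantle fills any gap and the z_c terms cancel.
Column 1: 35100×2.65 + (z_c − 35100)×3.37
Column 2: 206×0 + 4820×2.85 + x×2.75 + (z_c − 206 − 4820 − x)×3.37
The z_c×3.37 term appears on both sides and cancels. Collect the known terms of each column as K = Σ(ρt)_known − 3.37 × (depth of known layers): K_1 = 93015 − 3.37×35100 = −25272; K_2 = 13737 − 3.37×(206 + 4820) = −3200.62.
Balance: K_1 = K_2 − x×(3.37 − 2.75), so x = (K_2 − K_1)/(3.37 − 2.75) = 22071.4/0.62 = 35600 m.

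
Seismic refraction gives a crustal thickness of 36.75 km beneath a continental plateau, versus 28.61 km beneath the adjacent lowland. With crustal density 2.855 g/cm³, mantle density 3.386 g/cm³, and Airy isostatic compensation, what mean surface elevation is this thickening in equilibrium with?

1.28 km

Excess crust Δ = 36.75 km − 28.61 km = 8.14 km, split between elevation h and root r with h + r = Δ.
Airy balance ρ_c h = (ρ_m − ρ_c) r gives r = h ρ_c/(ρ_m − ρ_c), so h (1 + ρ_c/(ρ_m − ρ_c)) = Δ, i.e. h = Δ (ρ_m − ρ_c)/ρ_m.
h = 8.14 km × 0.531/3.386 = 1.28 km.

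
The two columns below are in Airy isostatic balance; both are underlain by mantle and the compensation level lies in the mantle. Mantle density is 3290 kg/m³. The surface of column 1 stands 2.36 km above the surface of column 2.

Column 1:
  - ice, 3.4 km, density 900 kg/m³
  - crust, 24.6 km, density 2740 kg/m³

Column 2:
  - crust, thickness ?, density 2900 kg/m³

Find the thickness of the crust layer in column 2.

Take the compensation level at the base of the deeper column (depth z_c below the surface of column 1) and equate Σ ρ_i t_i down to z_c; mantle fills any gap and the z_c terms cancel.
Column 1: 3.4×900 + 24.6×2740 + (z_c − 28)×3290
Column 2: 2.36×0 + x×2900 + (z_c − 2.36 − 0 − x)×3290
The z_c×3290 term appears on both sides and cancels. Collect the known terms of each column as K = Σ(ρt)_known − 3290 × (depth of known layers): K_1 = 70464 − 3290×28 = −21656; K_2 = 0 − 3290×(2.36 + 0) = −7764.4.
Balance: K_1 = K_2 − x×(3290 − 2900), so x = (K_2 − K_1)/(3290 − 2900) = 13891.6/390 = 35.6 km.

35.6 km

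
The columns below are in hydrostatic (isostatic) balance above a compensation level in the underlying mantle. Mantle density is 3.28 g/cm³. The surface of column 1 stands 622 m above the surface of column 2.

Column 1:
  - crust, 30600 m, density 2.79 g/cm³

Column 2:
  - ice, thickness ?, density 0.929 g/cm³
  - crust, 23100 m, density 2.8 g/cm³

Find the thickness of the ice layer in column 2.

Take the compensation level at the base of the deeper column (depth z_c below the surface of column 1) and equate Σ ρ_i t_i down to z_c; mantle fills any gap and the z_c terms cancel.
Column 1: 30600×2.79 + (z_c − 30600)×3.28
Column 2: 622×0 + x×0.929 + 23100×2.8 + (z_c − 622 − 23100 − x)×3.28
The z_c×3.28 term appears on both sides and cancels. Collect the known terms of each column as K = Σ(ρt)_known − 3.28 × (depth of known layers): K_1 = 85374 − 3.28×30600 = −14994; K_2 = 64680 − 3.28×(622 + 23100) = −13128.16.
Balance: K_1 = K_2 − x×(3.28 − 0.929), so x = (K_2 − K_1)/(3.28 − 0.929) = 1865.84/2.351 = 794 m.

794 m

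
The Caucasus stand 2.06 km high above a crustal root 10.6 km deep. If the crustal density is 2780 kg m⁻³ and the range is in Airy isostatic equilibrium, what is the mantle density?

Airy balance: ρ_c h = (ρ_m − ρ_c) r → ρ_m = ρ_c (1 + h/r).
ρ_m = 2780 × (1 + 2.06 km/10.6 km) = 3320 kg m⁻³.

3320 kg m⁻³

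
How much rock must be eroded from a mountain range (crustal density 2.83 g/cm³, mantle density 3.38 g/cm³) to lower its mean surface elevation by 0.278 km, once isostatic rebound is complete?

1.71 km

Net drop Δ = e − u = e − e ρ_c/ρ_m = e (ρ_m − ρ_c)/ρ_m.
e = Δ ρ_m/(ρ_m − ρ_c) = 0.278 km × 3.38/0.55 = 1.71 km.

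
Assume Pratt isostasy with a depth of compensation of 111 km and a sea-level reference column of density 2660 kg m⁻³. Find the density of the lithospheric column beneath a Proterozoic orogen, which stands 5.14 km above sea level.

Pratt balance: ρ_ref D = ρ (D + h).
ρ = ρ_ref D/(D + h) = 2660 × 111 km/(111 km + 5.14 km) = 2540 kg m⁻³.

2540 kg m⁻³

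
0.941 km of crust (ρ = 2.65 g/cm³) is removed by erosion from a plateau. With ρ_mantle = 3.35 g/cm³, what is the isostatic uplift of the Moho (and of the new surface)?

0.744 km

Unloading: uplift u = e ρ_c/ρ_m = 0.941 km × 2.65/3.35 = 0.744 km.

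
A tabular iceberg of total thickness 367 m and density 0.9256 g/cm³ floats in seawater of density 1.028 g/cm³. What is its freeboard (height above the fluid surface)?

Floating equilibrium: submerged depth d = t ρ_obj/ρ_fluid = 367 m × 0.9256/1.028 = 330.4 m.
Freeboard = t − d = 367 m − 330.4 m = 36.6 m.

36.6 m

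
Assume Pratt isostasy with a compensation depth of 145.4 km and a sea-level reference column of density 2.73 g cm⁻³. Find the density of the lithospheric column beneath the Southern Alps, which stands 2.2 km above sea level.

Pratt balance: ρ_ref D = ρ (D + h).
ρ = ρ_ref D/(D + h) = 2.73 × 145.4 km/(145.4 km + 2.2 km) = 2.69 g cm⁻³.

2.69 g cm⁻³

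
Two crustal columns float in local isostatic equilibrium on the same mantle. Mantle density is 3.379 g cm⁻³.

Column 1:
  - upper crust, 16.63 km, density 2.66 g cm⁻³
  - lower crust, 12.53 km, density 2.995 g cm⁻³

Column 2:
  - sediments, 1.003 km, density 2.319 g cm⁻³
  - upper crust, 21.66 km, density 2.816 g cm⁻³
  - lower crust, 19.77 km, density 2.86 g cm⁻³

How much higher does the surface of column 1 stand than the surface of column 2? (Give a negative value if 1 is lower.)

For any compensation level in the mantle, the mantle terms cancel and isostasy reduces to e = (Σt_1 − Σt_2) − (Σ(ρt)_1 − Σ(ρt)_2) / ρ_m.
Σt_1 = 29.16 km; Σt_2 = 42.433 km; Σ(ρt)_1 = 81.76315; Σ(ρt)_2 = 119.862717 (in km·g cm⁻³).
e = (29.16 − 42.433) − (81.76315 − 119.862717) / 3.379 = −2 km.

−2 km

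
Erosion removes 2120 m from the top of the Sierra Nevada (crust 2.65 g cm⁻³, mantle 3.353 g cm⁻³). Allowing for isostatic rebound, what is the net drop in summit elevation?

Rebound u = e ρ_c/ρ_m = 2120 m × 2.65/3.353 = 1676 m.
Net surface drop = e − u = 2120 m − 1676 m = e (ρ_m − ρ_c)/ρ_m = 444 m.

444 m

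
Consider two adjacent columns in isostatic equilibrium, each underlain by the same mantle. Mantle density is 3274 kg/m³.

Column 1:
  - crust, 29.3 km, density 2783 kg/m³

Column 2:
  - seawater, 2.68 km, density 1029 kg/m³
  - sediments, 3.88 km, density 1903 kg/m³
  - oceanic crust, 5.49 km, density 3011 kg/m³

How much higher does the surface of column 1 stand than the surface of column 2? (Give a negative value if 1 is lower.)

For any compensation level in the mantle, the mantle terms cancel and isostasy reduces to e = (Σt_1 − Σt_2) − (Σ(ρt)_1 − Σ(ρt)_2) / ρ_m.
Σt_1 = 29.3 km; Σt_2 = 12.05 km; Σ(ρt)_1 = 81541.9; Σ(ρt)_2 = 26671.75 (in km·kg/m³).
e = (29.3 − 12.05) − (81541.9 − 26671.75) / 3274 = 0.491 km.

0.491 km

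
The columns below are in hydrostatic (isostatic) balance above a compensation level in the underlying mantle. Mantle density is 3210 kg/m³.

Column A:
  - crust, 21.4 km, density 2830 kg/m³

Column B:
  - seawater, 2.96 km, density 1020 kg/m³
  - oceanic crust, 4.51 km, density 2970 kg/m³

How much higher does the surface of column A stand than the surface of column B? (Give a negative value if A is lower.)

For any compensation level in the mantle, the mantle terms cancel and isostasy reduces to e = (Σt_A − Σt_B) − (Σ(ρt)_A − Σ(ρt)_B) / ρ_m.
Σt_A = 21.4 km; Σt_B = 7.47 km; Σ(ρt)_A = 60562; Σ(ρt)_B = 16413.9 (in km·kg/m³).
e = (21.4 − 7.47) − (60562 − 16413.9) / 3210 = 0.177 km.

0.177 km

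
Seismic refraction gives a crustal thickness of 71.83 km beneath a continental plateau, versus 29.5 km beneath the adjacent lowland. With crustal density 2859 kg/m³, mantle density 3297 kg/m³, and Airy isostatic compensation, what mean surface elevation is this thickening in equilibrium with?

5.62 km

Excess crust Δ = 71.83 km − 29.5 km = 42.33 km, split between elevation h and root r with h + r = Δ.
Airy balance ρ_c h = (ρ_m − ρ_c) r gives r = h ρ_c/(ρ_m − ρ_c), so h (1 + ρ_c/(ρ_m − ρ_c)) = Δ, i.e. h = Δ (ρ_m − ρ_c)/ρ_m.
h = 42.33 km × 438/3297 = 5.62 km.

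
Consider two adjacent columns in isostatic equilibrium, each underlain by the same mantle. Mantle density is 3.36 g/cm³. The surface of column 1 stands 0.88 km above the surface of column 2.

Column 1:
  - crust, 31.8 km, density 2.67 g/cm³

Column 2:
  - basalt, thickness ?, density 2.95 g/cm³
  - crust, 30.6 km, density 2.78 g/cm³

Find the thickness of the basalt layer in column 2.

Take the compensation level at the base of the deeper column (depth z_c below the surface of column 1) and equate Σ ρ_i t_i down to z_c; mantle fills any gap and the z_c terms cancel.
Column 1: 31.8×2.67 + (z_c − 31.8)×3.36
Column 2: 0.88×0 + x×2.95 + 30.6×2.78 + (z_c − 0.88 − 30.6 − x)×3.36
The z_c×3.36 term appears on both sides and cancels. Collect the known terms of each column as K = Σ(ρt)_known − 3.36 × (depth of known layers): K_1 = 84.906 − 3.36×31.8 = −21.942; K_2 = 85.068 − 3.36×(0.88 + 30.6) = −20.7048.
Balance: K_1 = K_2 − x×(3.36 − 2.95), so x = (K_2 − K_1)/(3.36 − 2.95) = 1.2372/0.41 = 3.02 km.

3.02 km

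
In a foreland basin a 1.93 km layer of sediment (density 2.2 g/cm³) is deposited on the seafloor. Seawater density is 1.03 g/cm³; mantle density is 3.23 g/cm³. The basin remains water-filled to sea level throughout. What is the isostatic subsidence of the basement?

Submarine loading: the sediment displaces seawater, and the subsidence is in turn flooded, so s (ρ_m − ρ_w) = t (ρ_sed − ρ_w).
s = 1.93 km × (2.2 − 1.03) / (3.23 − 1.03) = 1.03 km.

1.03 km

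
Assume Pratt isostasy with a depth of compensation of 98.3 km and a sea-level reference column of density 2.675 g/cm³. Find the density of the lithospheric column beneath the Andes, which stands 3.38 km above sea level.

Pratt balance: ρ_ref D = ρ (D + h).
ρ = ρ_ref D/(D + h) = 2.675 × 98.3 km/(98.3 km + 3.38 km) = 2.59 g/cm³.

2.59 g/cm³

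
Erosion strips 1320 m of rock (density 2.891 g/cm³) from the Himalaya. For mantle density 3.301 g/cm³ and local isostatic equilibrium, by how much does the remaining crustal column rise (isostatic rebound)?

Unloading: uplift u = e ρ_c/ρ_m = 1320 m × 2.891/3.301 = 1160 m.

1160 m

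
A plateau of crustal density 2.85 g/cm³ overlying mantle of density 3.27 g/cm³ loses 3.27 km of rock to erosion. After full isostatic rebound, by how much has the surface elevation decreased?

0.42 km

Rebound u = e ρ_c/ρ_m = 3.27 km × 2.85/3.27 = 2.85 km.
Net surface drop = e − u = 3.27 km − 2.85 km = e (ρ_m − ρ_c)/ρ_m = 0.42 km.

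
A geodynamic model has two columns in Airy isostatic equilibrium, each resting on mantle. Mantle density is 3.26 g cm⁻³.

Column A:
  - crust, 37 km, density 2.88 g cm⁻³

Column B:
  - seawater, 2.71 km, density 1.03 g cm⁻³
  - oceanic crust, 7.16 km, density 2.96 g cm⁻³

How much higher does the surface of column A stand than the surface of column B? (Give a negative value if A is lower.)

1.8 km

For any compensation level in the mantle, the mantle terms cancel and isostasy reduces to e = (Σt_A − Σt_B) − (Σ(ρt)_A − Σ(ρt)_B) / ρ_m.
Σt_A = 37 km; Σt_B = 9.87 km; Σ(ρt)_A = 106.56; Σ(ρt)_B = 23.9849 (in km·g cm⁻³).
e = (37 − 9.87) − (106.56 − 23.9849) / 3.26 = 1.8 km.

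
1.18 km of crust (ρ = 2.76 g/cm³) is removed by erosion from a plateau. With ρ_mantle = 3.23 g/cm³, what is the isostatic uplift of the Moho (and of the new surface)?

Unloading: uplift u = e ρ_c/ρ_m = 1.18 km × 2.76/3.23 = 1.01 km.

1.01 km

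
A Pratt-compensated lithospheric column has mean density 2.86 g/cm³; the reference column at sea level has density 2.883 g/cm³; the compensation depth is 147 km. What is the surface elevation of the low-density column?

ρ_ref D = ρ (D + h) → h = D (ρ_ref − ρ)/ρ.
h = 147 km × (2.883 − 2.86)/2.86 = 1.18 km.

1.18 km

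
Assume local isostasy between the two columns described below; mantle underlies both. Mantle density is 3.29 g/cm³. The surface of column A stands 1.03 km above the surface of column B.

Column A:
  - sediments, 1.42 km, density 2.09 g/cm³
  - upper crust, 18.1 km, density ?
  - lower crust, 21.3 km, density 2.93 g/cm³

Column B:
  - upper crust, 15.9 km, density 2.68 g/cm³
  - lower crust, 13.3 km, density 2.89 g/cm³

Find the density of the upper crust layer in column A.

2.79 g/cm³

Take the compensation level at the base of the deeper column (depth z_c below the surface of column A) and equate Σ ρ_i t_i down to z_c; mantle fills any gap and the z_c terms cancel.
Column A: 1.42×2.09 + 18.1×ρ + 21.3×2.93 + (z_c − 40.82)×3.29
Column B: 1.03×0 + 15.9×2.68 + 13.3×2.89 + (z_c − 1.03 − 29.2)×3.29
The z_c×3.29 term appears on both sides and cancels. Collect the known terms of each column as K = Σ(ρt)_known − 3.29 × (depth of known layers): K_A = 65.3768 − 3.29×40.82 = −68.921; K_B = 81.049 − 3.29×(1.03 + 29.2) = −18.4077.
Balance: K_A + 18.1×ρ = K_B, so ρ = (K_B − K_A)/18.1 = 50.5133/18.1 = 2.79 g/cm³.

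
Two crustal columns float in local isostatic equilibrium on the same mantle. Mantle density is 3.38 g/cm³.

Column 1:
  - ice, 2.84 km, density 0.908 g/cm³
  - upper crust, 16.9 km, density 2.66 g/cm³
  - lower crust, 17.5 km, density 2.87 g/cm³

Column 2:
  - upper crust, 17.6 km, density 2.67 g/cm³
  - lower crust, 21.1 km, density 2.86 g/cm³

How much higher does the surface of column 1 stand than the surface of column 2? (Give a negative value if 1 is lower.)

For any compensation level in the mantle, the mantle terms cancel and isostasy reduces to e = (Σt_1 − Σt_2) − (Σ(ρt)_1 − Σ(ρt)_2) / ρ_m.
Σt_1 = 37.24 km; Σt_2 = 38.7 km; Σ(ρt)_1 = 97.75772; Σ(ρt)_2 = 107.338 (in km·g/cm³).
e = (37.24 − 38.7) − (97.75772 − 107.338) / 3.38 = 1.37 km.

1.37 km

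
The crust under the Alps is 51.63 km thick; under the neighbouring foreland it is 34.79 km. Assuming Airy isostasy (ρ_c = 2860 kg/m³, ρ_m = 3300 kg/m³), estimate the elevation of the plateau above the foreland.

Excess crust Δ = 51.63 km − 34.79 km = 16.84 km, split between elevation h and root r with h + r = Δ.
Airy balance ρ_c h = (ρ_m − ρ_c) r gives r = h ρ_c/(ρ_m − ρ_c), so h (1 + ρ_c/(ρ_m − ρ_c)) = Δ, i.e. h = Δ (ρ_m − ρ_c)/ρ_m.
h = 16.84 km × 440/3300 = 2.25 km.

2.25 km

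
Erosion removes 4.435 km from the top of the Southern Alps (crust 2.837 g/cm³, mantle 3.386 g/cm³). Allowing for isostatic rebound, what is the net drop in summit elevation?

0.719 km

Rebound u = e ρ_c/ρ_m = 4.435 km × 2.837/3.386 = 3.716 km.
Net surface drop = e − u = 4.435 km − 3.716 km = e (ρ_m − ρ_c)/ρ_m = 0.719 km.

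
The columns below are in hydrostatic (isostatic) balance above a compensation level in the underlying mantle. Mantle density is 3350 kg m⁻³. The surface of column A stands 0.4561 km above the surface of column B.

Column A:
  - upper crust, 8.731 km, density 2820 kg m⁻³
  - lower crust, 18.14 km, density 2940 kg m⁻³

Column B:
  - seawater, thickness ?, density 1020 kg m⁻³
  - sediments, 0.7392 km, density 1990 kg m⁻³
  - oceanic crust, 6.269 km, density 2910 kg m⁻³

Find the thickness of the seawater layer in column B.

Take the compensation level at the base of the deeper column (depth z_c below the surface of column A) and equate Σ ρ_i t_i down to z_c; mantle fills any gap and the z_c terms cancel.
Column A: 8.731×2820 + 18.14×2940 + (z_c − 26.871)×3350
Column B: 0.4561×0 + x×1020 + 0.7392×1990 + 6.269×2910 + (z_c − 0.4561 − 7.0082 − x)×3350
The z_c×3350 term appears on both sides and cancels. Collect the known terms of each column as K = Σ(ρt)_known − 3350 × (depth of known layers): K_A = 77953.02 − 3350×26.871 = −12064.83; K_B = 19713.798 − 3350×(0.4561 + 7.0082) = −5291.607.
Balance: K_A = K_B − x×(3350 − 1020), so x = (K_B − K_A)/(3350 − 1020) = 6773.22/2330 = 2.91 km.

2.91 km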